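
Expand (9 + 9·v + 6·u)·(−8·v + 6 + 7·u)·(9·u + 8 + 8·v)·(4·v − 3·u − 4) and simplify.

7272·u·v^2 + 774·u^2·v + 1248·u·v + 4032·v^2 + 576·v − 576·v^3 − 8742·u^2 − 6408·u − 1728 − 5193·u^3 − 384·u·v^3 + 3468·u^2·v^2 − 2304·v^4 + 99·u^3·v − 1134·u^4

(9 + 9·v + 6·u)·(−8·v + 6 + 7·u)·(9·u + 8 + 8·v)·(4·v − 3·u − 4)
= (−72·v + 54 + 63·u − 72·v^2 + 54·v + 63·u·v − 48·u·v + 36·u + 42·u^2)·(9·u + 8 + 8·v)·(4·v − 3·u − 4)    [distributive law]
= (−18·v + 54 + 99·u − 72·v^2 + 15·u·v + 42·u^2)·(9·u + 8 + 8·v)·(4·v − 3·u − 4)    [combine like terms]
= (−162·u·v − 144·v − 144·v^2 + 486·u + 432 + 432·v + 891·u^2 + 792·u + 792·u·v − 648·u·v^2 − 576·v^2 − 576·v^3 + 135·u^2·v + 120·u·v + 120·u·v^2 + 378·u^3 + 336·u^2 + 336·u^2·v)·(4·v − 3·u − 4)    [distributive law]
= (750·u·v + 288·v − 720·v^2 + 1278·u + 432 + 1227·u^2 − 528·u·v^2 − 576·v^3 + 471·u^2·v + 378·u^3)·(4·v − 3·u − 4)    [combine like terms]
= 3000·u·v^2 − 2250·u^2·v − 3000·u·v + 1152·v^2 − 864·u·v − 1152·v − 2880·v^3 + 2160·u·v^2 + 2880·v^2 + 5112·u·v − 3834·u^2 − 5112·u + 1728·v − 1296·u − 1728 + 4908·u^2·v − 3681·u^3 − 4908·u^2 − 2112·u·v^3 + 1584·u^2·v^2 + 2112·u·v^2 − 2304·v^4 + 1728·u·v^3 + 2304·v^3 + 1884·u^2·v^2 − 1413·u^3·v − 1884·u^2·v + 1512·u^3·v − 1134·u^4 − 1512·u^3    [distributive law]
= 7272·u·v^2 + 774·u^2·v + 1248·u·v + 4032·v^2 + 576·v − 576·v^3 − 8742·u^2 − 6408·u − 1728 − 5193·u^3 − 384·u·v^3 + 3468·u^2·v^2 − 2304·v^4 + 99·u^3·v − 1134·u^4    [combine like terms]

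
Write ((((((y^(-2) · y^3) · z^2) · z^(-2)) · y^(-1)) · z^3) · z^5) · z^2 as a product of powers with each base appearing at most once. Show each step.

z^10

((((((y^(-2) · y^3) · z^2) · z^(-2)) · y^(-1)) · z^3) · z^5) · z^2
= (((((y · z^2) · z^(-2)) · y^(-1)) · z^3) · z^5) · z^2    [product of powers]
= z^10    [product of powers]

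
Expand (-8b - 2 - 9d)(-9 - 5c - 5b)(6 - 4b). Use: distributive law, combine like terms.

420b - 88b² + 200bc - 160b²c - 160b³ + 108 + 60c + 486d - 54bd + 270cd - 180bcd - 180b²d

(-8b - 2 - 9d)(-9 - 5c - 5b)(6 - 4b)
= (72b + 40bc + 40b² + 18 + 10c + 10b + 81d + 45cd + 45bd)(6 - 4b)    [distributive law]
= (82b + 40bc + 40b² + 18 + 10c + 81d + 45cd + 45bd)(6 - 4b)    [combine like terms]
= 492b - 328b² + 240bc - 160b²c + 240b² - 160b³ + 108 - 72b + 60c - 40bc + 486d - 324bd + 270cd - 180bcd + 270bd - 180b²d    [distributive law]
= 420b - 88b² + 200bc - 160b²c - 160b³ + 108 + 60c + 486d - 54bd + 270cd - 180bcd - 180b²d    [combine like terms]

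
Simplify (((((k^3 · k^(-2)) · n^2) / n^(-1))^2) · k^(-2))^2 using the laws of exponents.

n^12

(((((k^3 · k^(-2)) · n^2) / n^(-1))^2) · k^(-2))^2
= (((((k^3 · k^(-2)) · n^2) / n^(-1))^2)^2) · ((k^(-2))^2)    [power of a product]
= ((((k^3 · k^(-2)) · n^2) / n^(-1))^4) · ((k^(-2))^2)    [power of a power]
= ((((k^3 · k^(-2)) · n^2)^4) / ((n^(-1))^4)) · ((k^(-2))^2)    [power of a quotient]
= ((((k^3 · k^(-2))^4) · ((n^2)^4)) / ((n^(-1))^4)) · ((k^(-2))^2)    [power of a product]
= (((((k^3)^4) · ((k^(-2))^4)) · ((n^2)^4)) / ((n^(-1))^4)) · ((k^(-2))^2)    [power of a product]
= (((k^12 · ((k^(-2))^4)) · ((n^2)^4)) / ((n^(-1))^4)) · ((k^(-2))^2)    [power of a power]
= (((k^12 · k^(-8)) · ((n^2)^4)) / ((n^(-1))^4)) · ((k^(-2))^2)    [power of a power]
= ((k^4 · ((n^2)^4)) / ((n^(-1))^4)) · ((k^(-2))^2)    [product of powers]
= ((k^4 · n^8) / ((n^(-1))^4)) · ((k^(-2))^2)    [power of a power]
= ((k^4 · n^8) / n^(-4)) · ((k^(-2))^2)    [power of a power]
= ((k^4 · n^8) / n^(-4)) · k^(-4)    [power of a power]
= n^12    [quotient of powers; product of powers]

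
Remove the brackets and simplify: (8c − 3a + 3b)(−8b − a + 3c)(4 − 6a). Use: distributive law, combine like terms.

(8c − 3a + 3b)(−8b − a + 3c)(4 − 6a)
= (−64bc − 8ac + 24c² + 24ab + 3a² − 9ac − 24b² − 3ab + 9bc)(4 − 6a)    [distributive law]
= (−55bc − 17ac + 24c² + 21ab + 3a² − 24b²)(4 − 6a)    [combine like terms]
= −220bc + 330abc − 68ac + 102a²c + 96c² − 144ac² + 84ab − 126a²b + 12a² − 18a³ − 96b² + 144ab²    [distributive law]

−220bc + 330abc − 68ac + 102a²c + 96c² − 144ac² + 84ab − 126a²b + 12a² − 18a³ − 96b² + 144ab²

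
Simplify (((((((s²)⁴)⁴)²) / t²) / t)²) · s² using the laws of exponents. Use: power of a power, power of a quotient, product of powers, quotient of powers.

(((((((s²)⁴)⁴)²) / t²) / t)²) · s²
= (((((((s²)⁴)⁴)²) / t²)²) / (t²)) · s²    [power of a quotient]
= (((((((s²)⁴)⁴)²)²) / ((t²)²)) / (t²)) · s²    [power of a quotient]
= ((((((s²)⁴)⁴)⁴) / ((t²)²)) / (t²)) · s²    [power of a power]
= (((((s²)⁴)¹⁶) / ((t²)²)) / (t²)) · s²    [power of a power]
= ((((s²)⁶⁴) / ((t²)²)) / (t²)) · s²    [power of a power]
= ((s¹²⁸ / ((t²)²)) / (t²)) · s²    [power of a power]
= ((s¹²⁸ / t⁴) / (t²)) · s²    [power of a power]
= s¹³⁰t⁻⁶    [quotient of powers; product of powers]

s¹³⁰t⁻⁶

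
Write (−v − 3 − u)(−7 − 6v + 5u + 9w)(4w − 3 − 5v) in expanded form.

262vw − 180v − 143v² + 69v²w − 30v³ + 49uvw + 37uv − 5uv² − 36vw² + 165w − 63 − 5uw + 24u − 108w² − 20u²w + 15u² + 25u²v − 36uw²

(−v − 3 − u)(−7 − 6v + 5u + 9w)(4w − 3 − 5v)
= (7v + 6v² − 5uv − 9vw + 21 + 18v − 15u − 27w + 7u + 6uv − 5u² − 9uw)(4w − 3 − 5v)    [distributive law]
= (25v + 6v² + uv − 9vw + 21 − 8u − 27w − 5u² − 9uw)(4w − 3 − 5v)    [combine like terms]
= 100vw − 75v − 125v² + 24v²w − 18v² − 30v³ + 4uvw − 3uv − 5uv² − 36vw² + 27vw + 45v²w + 84w − 63 − 105v − 32uw + 24u + 40uv − 108w² + 81w + 135vw − 20u²w + 15u² + 25u²v − 36uw² + 27uw + 45uvw    [distributive law]
= 262vw − 180v − 143v² + 69v²w − 30v³ + 49uvw + 37uv − 5uv² − 36vw² + 165w − 63 − 5uw + 24u − 108w² − 20u²w + 15u² + 25u²v − 36uw²    [combine like terms]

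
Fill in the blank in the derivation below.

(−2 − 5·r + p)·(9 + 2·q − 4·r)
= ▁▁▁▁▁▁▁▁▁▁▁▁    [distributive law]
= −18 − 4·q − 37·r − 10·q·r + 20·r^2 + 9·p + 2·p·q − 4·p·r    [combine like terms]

By distributive law:

−18 − 4·q + 8·r − 45·r − 10·q·r + 20·r^2 + 9·p + 2·p·q − 4·p·r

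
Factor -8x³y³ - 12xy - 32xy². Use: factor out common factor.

4xy(-2x²y² - 3 - 8y)

-8x³y³ - 12xy - 32xy²
= 4(-2x³y³ - 3xy - 8xy²)    [factor out 4]
= 4xy(-2x²y² - 3 - 8y)    [factor out xy]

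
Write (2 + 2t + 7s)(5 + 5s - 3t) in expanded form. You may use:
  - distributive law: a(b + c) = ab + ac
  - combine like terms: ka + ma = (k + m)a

10 + 45s + 4t - 11st - 6t^2 + 35s^2

(2 + 2t + 7s)(5 + 5s - 3t)
= 10 + 10s - 6t + 10t + 10st - 6t^2 + 35s + 35s^2 - 21st    [distributive law]
= 10 + 45s + 4t - 11st - 6t^2 + 35s^2    [combine like terms]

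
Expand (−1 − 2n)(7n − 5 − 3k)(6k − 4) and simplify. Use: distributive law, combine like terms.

−6kn − 12n + 18k − 20 + 18k² − 84kn² + 56n² + 36k²n

(−1 − 2n)(7n − 5 − 3k)(6k − 4)
= (−7n + 5 + 3k − 14n² + 10n + 6kn)(6k − 4)    [distributive law]
= (3n + 5 + 3k − 14n² + 6kn)(6k − 4)    [combine like terms]
= 18kn − 12n + 30k − 20 + 18k² − 12k − 84kn² + 56n² + 36k²n − 24kn    [distributive law]
= −6kn − 12n + 18k − 20 + 18k² − 84kn² + 56n² + 36k²n    [combine like terms]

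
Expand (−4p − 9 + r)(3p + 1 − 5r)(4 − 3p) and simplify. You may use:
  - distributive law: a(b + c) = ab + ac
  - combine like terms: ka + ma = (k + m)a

(−4p − 9 + r)(3p + 1 − 5r)(4 − 3p)
= (−12p^2 − 4p + 20pr − 27p − 9 + 45r + 3pr + r − 5r^2)(4 − 3p)    [distributive law]
= (−12p^2 − 31p + 23pr − 9 + 46r − 5r^2)(4 − 3p)    [combine like terms]
= −48p^2 + 36p^3 − 124p + 93p^2 + 92pr − 69p^2r − 36 + 27p + 184r − 138pr − 20r^2 + 15pr^2    [distributive law]
= 45p^2 + 36p^3 − 97p − 46pr − 69p^2r − 36 + 184r − 20r^2 + 15pr^2    [combine like terms]

45p^2 + 36p^3 − 97p − 46pr − 69p^2r − 36 + 184r − 20r^2 + 15pr^2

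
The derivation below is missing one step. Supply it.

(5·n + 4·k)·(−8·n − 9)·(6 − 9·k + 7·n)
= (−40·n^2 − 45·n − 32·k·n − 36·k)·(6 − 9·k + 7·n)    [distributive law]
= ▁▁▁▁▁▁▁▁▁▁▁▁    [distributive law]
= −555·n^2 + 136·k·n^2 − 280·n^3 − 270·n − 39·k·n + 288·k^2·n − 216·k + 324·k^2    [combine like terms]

After distributive law, the bracketed line is:

−240·n^2 + 360·k·n^2 − 280·n^3 − 270·n + 405·k·n − 315·n^2 − 192·k·n + 288·k^2·n − 224·k·n^2 − 216·k + 324·k^2 − 252·k·n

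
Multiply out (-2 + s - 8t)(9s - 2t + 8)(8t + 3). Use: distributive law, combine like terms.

-302st - 30s - 432t² - 308t - 48 + 72s²t + 27s² - 592st² + 128t³

(-2 + s - 8t)(9s - 2t + 8)(8t + 3)
= (-18s + 4t - 16 + 9s² - 2st + 8s - 72st + 16t² - 64t)(8t + 3)    [distributive law]
= (-10s - 60t - 16 + 9s² - 74st + 16t²)(8t + 3)    [combine like terms]
= -80st - 30s - 480t² - 180t - 128t - 48 + 72s²t + 27s² - 592st² - 222st + 128t³ + 48t²    [distributive law]
= -302st - 30s - 432t² - 308t - 48 + 72s²t + 27s² - 592st² + 128t³    [combine like terms]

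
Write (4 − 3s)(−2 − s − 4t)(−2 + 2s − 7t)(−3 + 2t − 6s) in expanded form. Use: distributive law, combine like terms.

(4 − 3s)(−2 − s − 4t)(−2 + 2s − 7t)(−3 + 2t − 6s)
= (−8 − 4s − 16t + 6s + 3s^2 + 12st)(−2 + 2s − 7t)(−3 + 2t − 6s)    [distributive law]
= (−8 + 2s − 16t + 3s^2 + 12st)(−2 + 2s − 7t)(−3 + 2t − 6s)    [combine like terms]
= (16 − 16s + 56t − 4s + 4s^2 − 14st + 32t − 32st + 112t^2 − 6s^2 + 6s^3 − 21s^2t − 24st + 24s^2t − 84st^2)(−3 + 2t − 6s)    [distributive law]
= (16 − 20s + 88t − 2s^2 − 70st + 112t^2 + 6s^3 + 3s^2t − 84st^2)(−3 + 2t − 6s)    [combine like terms]
= −48 + 32t − 96s + 60s − 40st + 120s^2 − 264t + 176t^2 − 528st + 6s^2 − 4s^2t + 12s^3 + 210st − 140st^2 + 420s^2t − 336t^2 + 224t^3 − 672st^2 − 18s^3 + 12s^3t − 36s^4 − 9s^2t + 6s^2t^2 − 18s^3t + 252st^2 − 168st^3 + 504s^2t^2    [distributive law]
= −48 − 232t − 36s − 358st + 126s^2 − 160t^2 + 407s^2t − 6s^3 − 560st^2 + 224t^3 − 6s^3t − 36s^4 + 510s^2t^2 − 168st^3    [combine like terms]

−48 − 232t − 36s − 358st + 126s^2 − 160t^2 + 407s^2t − 6s^3 − 560st^2 + 224t^3 − 6s^3t − 36s^4 + 510s^2t^2 − 168st^3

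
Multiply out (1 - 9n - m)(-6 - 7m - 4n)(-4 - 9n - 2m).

(1 - 9n - m)(-6 - 7m - 4n)(-4 - 9n - 2m)
= (-6 - 7m - 4n + 54n + 63mn + 36n² + 6m + 7m² + 4mn)(-4 - 9n - 2m)    [distributive law]
= (-6 - m + 50n + 67mn + 36n² + 7m²)(-4 - 9n - 2m)    [combine like terms]
= 24 + 54n + 12m + 4m + 9mn + 2m² - 200n - 450n² - 100mn - 268mn - 603mn² - 134m²n - 144n² - 324n³ - 72mn² - 28m² - 63m²n - 14m³    [distributive law]
= 24 - 146n + 16m - 359mn - 26m² - 594n² - 675mn² - 197m²n - 324n³ - 14m³    [combine like terms]

24 - 146n + 16m - 359mn - 26m² - 594n² - 675mn² - 197m²n - 324n³ - 14m³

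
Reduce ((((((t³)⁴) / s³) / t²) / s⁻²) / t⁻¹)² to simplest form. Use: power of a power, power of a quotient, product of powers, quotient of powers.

((((((t³)⁴) / s³) / t²) / s⁻²) / t⁻¹)²
= ((((((t³)⁴) / s³) / t²) / s⁻²)²) / ((t⁻¹)²)    [power of a quotient]
= ((((((t³)⁴) / s³) / t²)²) / ((s⁻²)²)) / ((t⁻¹)²)    [power of a quotient]
= ((((((t³)⁴) / s³)²) / ((t²)²)) / ((s⁻²)²)) / ((t⁻¹)²)    [power of a quotient]
= ((((((t³)⁴)²) / ((s³)²)) / ((t²)²)) / ((s⁻²)²)) / ((t⁻¹)²)    [power of a quotient]
= (((((t³)⁸) / ((s³)²)) / ((t²)²)) / ((s⁻²)²)) / ((t⁻¹)²)    [power of a power]
= (((t²⁴ / ((s³)²)) / ((t²)²)) / ((s⁻²)²)) / ((t⁻¹)²)    [power of a power]
= (((t²⁴ / s⁶) / ((t²)²)) / ((s⁻²)²)) / ((t⁻¹)²)    [power of a power]
= (((t²⁴ / s⁶) / t⁴) / ((s⁻²)²)) / ((t⁻¹)²)    [power of a power]
= (((t²⁴ / s⁶) / t⁴) / s⁻⁴) / ((t⁻¹)²)    [power of a power]
= (((t²⁴ / s⁶) / t⁴) / s⁻⁴) / t⁻²    [power of a power]
= s⁻²t²²    [quotient of powers; product of powers]

s⁻²t²²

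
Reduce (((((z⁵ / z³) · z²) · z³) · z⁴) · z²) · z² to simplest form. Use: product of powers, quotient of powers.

z¹⁵

(((((z⁵ / z³) · z²) · z³) · z⁴) · z²) · z²
= ((((z² · z²) · z³) · z⁴) · z²) · z²    [quotient of powers]
= (((z⁴ · z³) · z⁴) · z²) · z²    [product of powers]
= ((z⁷ · z⁴) · z²) · z²    [product of powers]
= (z¹¹ · z²) · z²    [product of powers]
= z¹³ · z²    [product of powers]
= z¹⁵    [product of powers]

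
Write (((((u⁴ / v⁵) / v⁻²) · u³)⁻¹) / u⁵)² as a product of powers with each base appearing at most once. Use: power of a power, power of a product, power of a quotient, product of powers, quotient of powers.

(((((u⁴ / v⁵) / v⁻²) · u³)⁻¹) / u⁵)²
= (((((u⁴ / v⁵) / v⁻²) · u³)⁻¹)²) / ((u⁵)²)    [power of a quotient]
= ((((u⁴ / v⁵) / v⁻²) · u³)⁻²) / ((u⁵)²)    [power of a power]
= ((((u⁴ / v⁵) / v⁻²)⁻²) · ((u³)⁻²)) / ((u⁵)²)    [power of a product]
= ((((u⁴ / v⁵)⁻²) / ((v⁻²)⁻²)) · ((u³)⁻²)) / ((u⁵)²)    [power of a quotient]
= (((((u⁴)⁻²) / ((v⁵)⁻²)) / ((v⁻²)⁻²)) · ((u³)⁻²)) / ((u⁵)²)    [power of a quotient]
= (((u⁻⁸ / ((v⁵)⁻²)) / ((v⁻²)⁻²)) · ((u³)⁻²)) / ((u⁵)²)    [power of a power]
= (((u⁻⁸ / v⁻¹⁰) / ((v⁻²)⁻²)) · ((u³)⁻²)) / ((u⁵)²)    [power of a power]
= (((u⁻⁸ / v⁻¹⁰) / v⁴) · ((u³)⁻²)) / ((u⁵)²)    [power of a power]
= (((u⁻⁸ / v⁻¹⁰) / v⁴) · u⁻⁶) / ((u⁵)²)    [power of a power]
= (((u⁻⁸ / v⁻¹⁰) / v⁴) · u⁻⁶) / u¹⁰    [power of a power]
= u⁻²⁴·v⁶    [quotient of powers; product of powers]

u⁻²⁴·v⁶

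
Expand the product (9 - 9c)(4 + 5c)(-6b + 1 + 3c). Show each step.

(9 - 9c)(4 + 5c)(-6b + 1 + 3c)
= (36 + 45c - 36c - 45c^2)(-6b + 1 + 3c)    [distributive law]
= (36 + 9c - 45c^2)(-6b + 1 + 3c)    [combine like terms]
= -216b + 36 + 108c - 54bc + 9c + 27c^2 + 270bc^2 - 45c^2 - 135c^3    [distributive law]
= -216b + 36 + 117c - 54bc - 18c^2 + 270bc^2 - 135c^3    [combine like terms]

-216b + 36 + 117c - 54bc - 18c^2 + 270bc^2 - 135c^3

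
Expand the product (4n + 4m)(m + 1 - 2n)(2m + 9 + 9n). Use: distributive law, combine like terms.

(4n + 4m)(m + 1 - 2n)(2m + 9 + 9n)
= (4mn + 4n - 8n^2 + 4m^2 + 4m - 8mn)(2m + 9 + 9n)    [distributive law]
= (-4mn + 4n - 8n^2 + 4m^2 + 4m)(2m + 9 + 9n)    [combine like terms]
= -8m^2n - 36mn - 36mn^2 + 8mn + 36n + 36n^2 - 16mn^2 - 72n^2 - 72n^3 + 8m^3 + 36m^2 + 36m^2n + 8m^2 + 36m + 36mn    [distributive law]
= 28m^2n + 8mn - 52mn^2 + 36n - 36n^2 - 72n^3 + 8m^3 + 44m^2 + 36m    [combine like terms]

28m^2n + 8mn - 52mn^2 + 36n - 36n^2 - 72n^3 + 8m^3 + 44m^2 + 36m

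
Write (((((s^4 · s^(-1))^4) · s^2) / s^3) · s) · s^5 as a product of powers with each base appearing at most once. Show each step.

(((((s^4 · s^(-1))^4) · s^2) / s^3) · s) · s^5
= ((((((s^4)^4) · ((s^(-1))^4)) · s^2) / s^3) · s) · s^5    [power of a product]
= ((((s^16 · ((s^(-1))^4)) · s^2) / s^3) · s) · s^5    [power of a power]
= ((((s^16 · s^(-4)) · s^2) / s^3) · s) · s^5    [power of a power]
= (((s^12 · s^2) / s^3) · s) · s^5    [product of powers]
= ((s^14 / s^3) · s) · s^5    [product of powers]
= (s^11 · s) · s^5    [quotient of powers]
= s^12 · s^5    [product of powers]
= s^17    [product of powers]

s^17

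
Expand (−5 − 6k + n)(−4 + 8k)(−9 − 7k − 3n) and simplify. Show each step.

(−5 − 6k + n)(−4 + 8k)(−9 − 7k − 3n)
= (20 − 40k + 24k − 48k^2 − 4n + 8kn)(−9 − 7k − 3n)    [distributive law]
= (20 − 16k − 48k^2 − 4n + 8kn)(−9 − 7k − 3n)    [combine like terms]
= −180 − 140k − 60n + 144k + 112k^2 + 48kn + 432k^2 + 336k^3 + 144k^2n + 36n + 28kn + 12n^2 − 72kn − 56k^2n − 24kn^2    [distributive law]
= −180 + 4k − 24n + 544k^2 + 4kn + 336k^3 + 88k^2n + 12n^2 − 24kn^2    [combine like terms]

−180 + 4k − 24n + 544k^2 + 4kn + 336k^3 + 88k^2n + 12n^2 − 24kn^2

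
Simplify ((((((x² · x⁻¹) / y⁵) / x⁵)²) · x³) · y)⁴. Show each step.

((((((x² · x⁻¹) / y⁵) / x⁵)²) · x³) · y)⁴
= ((((((x² · x⁻¹) / y⁵) / x⁵)²) · x³)⁴) · (y⁴)    [power of a product]
= ((((((x² · x⁻¹) / y⁵) / x⁵)²)⁴) · ((x³)⁴)) · (y⁴)    [power of a product]
= (((((x² · x⁻¹) / y⁵) / x⁵)⁸) · ((x³)⁴)) · (y⁴)    [power of a power]
= (((((x² · x⁻¹) / y⁵)⁸) / ((x⁵)⁸)) · ((x³)⁴)) · (y⁴)    [power of a quotient]
= (((((x² · x⁻¹)⁸) / ((y⁵)⁸)) / ((x⁵)⁸)) · ((x³)⁴)) · (y⁴)    [power of a quotient]
= ((((((x²)⁸) · ((x⁻¹)⁸)) / ((y⁵)⁸)) / ((x⁵)⁸)) · ((x³)⁴)) · (y⁴)    [power of a product]
= ((((x¹⁶ · ((x⁻¹)⁸)) / ((y⁵)⁸)) / ((x⁵)⁸)) · ((x³)⁴)) · (y⁴)    [power of a power]
= ((((x¹⁶ · x⁻⁸) / ((y⁵)⁸)) / ((x⁵)⁸)) · ((x³)⁴)) · (y⁴)    [power of a power]
= (((x⁸ / ((y⁵)⁸)) / ((x⁵)⁸)) · ((x³)⁴)) · (y⁴)    [product of powers]
= (((x⁸ / y⁴⁰) / ((x⁵)⁸)) · ((x³)⁴)) · (y⁴)    [power of a power]
= (((x⁸ / y⁴⁰) / x⁴⁰) · ((x³)⁴)) · (y⁴)    [power of a power]
= (((x⁸ / y⁴⁰) / x⁴⁰) · x¹²) · (y⁴)    [power of a power]
= x⁻²⁰y⁻³⁶    [quotient of powers; product of powers]

x⁻²⁰y⁻³⁶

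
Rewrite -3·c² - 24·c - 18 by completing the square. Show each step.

-3(c + 4)² + 30

-3·c² - 24·c - 18
= -3(c² + 8·c) - 18    [factor out -3 from the c-terms]
= -3(c² + 8·c + 16 - 16) - 18    [add and subtract 16 inside the bracket]
= -3(c + 4)² + 48 - 18    [perfect-square identity]
= -3(c + 4)² + 30    [combine constants]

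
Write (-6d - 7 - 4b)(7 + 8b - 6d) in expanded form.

-24bd + 36d² - 49 - 84b - 32b²

(-6d - 7 - 4b)(7 + 8b - 6d)
= -42d - 48bd + 36d² - 49 - 56b + 42d - 28b - 32b² + 24bd    [distributive law]
= -24bd + 36d² - 49 - 84b - 32b²    [combine like terms]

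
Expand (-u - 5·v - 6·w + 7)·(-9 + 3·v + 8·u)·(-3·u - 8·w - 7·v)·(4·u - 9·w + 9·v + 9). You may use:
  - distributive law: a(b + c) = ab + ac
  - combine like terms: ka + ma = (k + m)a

(-u - 5·v - 6·w + 7)·(-9 + 3·v + 8·u)·(-3·u - 8·w - 7·v)·(4·u - 9·w + 9·v + 9)
= (9·u - 3·u·v - 8·u² + 45·v - 15·v² - 40·u·v + 54·w - 18·v·w - 48·u·w - 63 + 21·v + 56·u)·(-3·u - 8·w - 7·v)·(4·u - 9·w + 9·v + 9)    [distributive law]
= (65·u - 43·u·v - 8·u² + 66·v - 15·v² + 54·w - 18·v·w - 48·u·w - 63)·(-3·u - 8·w - 7·v)·(4·u - 9·w + 9·v + 9)    [combine like terms]
= (-195·u² - 520·u·w - 455·u·v + 129·u²·v + 344·u·v·w + 301·u·v² + 24·u³ + 64·u²·w + 56·u²·v - 198·u·v - 528·v·w - 462·v² + 45·u·v² + 120·v²·w + 105·v³ - 162·u·w - 432·w² - 378·v·w + 54·u·v·w + 144·v·w² + 126·v²·w + 144·u²·w + 384·u·w² + 336·u·v·w + 189·u + 504·w + 441·v)·(4·u - 9·w + 9·v + 9)    [distributive law]
= (-195·u² - 682·u·w - 653·u·v + 185·u²·v + 734·u·v·w + 346·u·v² + 24·u³ + 208·u²·w - 906·v·w - 462·v² + 246·v²·w + 105·v³ - 432·w² + 144·v·w² + 384·u·w² + 189·u + 504·w + 441·v)·(4·u - 9·w + 9·v + 9)    [combine like terms]
= -780·u³ + 1755·u²·w - 1755·u²·v - 1755·u² - 2728·u²·w + 6138·u·w² - 6138·u·v·w - 6138·u·w - 2612·u²·v + 5877·u·v·w - 5877·u·v² - 5877·u·v + 740·u³·v - 1665·u²·v·w + 1665·u²·v² + 1665·u²·v + 2936·u²·v·w - 6606·u·v·w² + 6606·u·v²·w + 6606·u·v·w + 1384·u²·v² - 3114·u·v²·w + 3114·u·v³ + 3114·u·v² + 96·u⁴ - 216·u³·w + 216·u³·v + 216·u³ + 832·u³·w - 1872·u²·w² + 1872·u²·v·w + 1872·u²·w - 3624·u·v·w + 8154·v·w² - 8154·v²·w - 8154·v·w - 1848·u·v² + 4158·v²·w - 4158·v³ - 4158·v² + 984·u·v²·w - 2214·v²·w² + 2214·v³·w + 2214·v²·w + 420·u·v³ - 945·v³·w + 945·v⁴ + 945·v³ - 1728·u·w² + 3888·w³ - 3888·v·w² - 3888·w² + 576·u·v·w² - 1296·v·w³ + 1296·v²·w² + 1296·v·w² + 1536·u²·w² - 3456·u·w³ + 3456·u·v·w² + 3456·u·w² + 756·u² - 1701·u·w + 1701·u·v + 1701·u + 2016·u·w - 4536·w² + 4536·v·w + 4536·w + 1764·u·v - 3969·v·w + 3969·v² + 3969·v    [distributive law]
= -564·u³ + 899·u²·w - 2702·u²·v - 999·u² + 7866·u·w² + 2721·u·v·w - 5823·u·w - 4611·u·v² - 2412·u·v + 956·u³·v + 3143·u²·v·w + 3049·u²·v² - 2574·u·v·w² + 4476·u·v²·w + 3534·u·v³ + 96·u⁴ + 616·u³·w - 336·u²·w² + 5562·v·w² - 1782·v²·w - 7587·v·w - 3213·v³ - 189·v² - 918·v²·w² + 1269·v³·w + 945·v⁴ + 3888·w³ - 8424·w² - 1296·v·w³ - 3456·u·w³ + 1701·u + 4536·w + 3969·v    [combine like terms]

-564·u³ + 899·u²·w - 2702·u²·v - 999·u² + 7866·u·w² + 2721·u·v·w - 5823·u·w - 4611·u·v² - 2412·u·v + 956·u³·v + 3143·u²·v·w + 3049·u²·v² - 2574·u·v·w² + 4476·u·v²·w + 3534·u·v³ + 96·u⁴ + 616·u³·w - 336·u²·w² + 5562·v·w² - 1782·v²·w - 7587·v·w - 3213·v³ - 189·v² - 918·v²·w² + 1269·v³·w + 945·v⁴ + 3888·w³ - 8424·w² - 1296·v·w³ - 3456·u·w³ + 1701·u + 4536·w + 3969·v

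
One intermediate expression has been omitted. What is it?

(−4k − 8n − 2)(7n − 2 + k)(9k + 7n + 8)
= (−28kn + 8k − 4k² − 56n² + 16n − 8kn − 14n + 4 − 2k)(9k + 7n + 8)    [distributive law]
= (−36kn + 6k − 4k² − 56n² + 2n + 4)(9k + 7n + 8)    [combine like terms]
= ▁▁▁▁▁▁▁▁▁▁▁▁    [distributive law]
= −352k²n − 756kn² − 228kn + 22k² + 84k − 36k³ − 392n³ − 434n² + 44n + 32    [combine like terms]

After distributive law, the bracketed line is:

−324k²n − 252kn² − 288kn + 54k² + 42kn + 48k − 36k³ − 28k²n − 32k² − 504kn² − 392n³ − 448n² + 18kn + 14n² + 16n + 36k + 28n + 32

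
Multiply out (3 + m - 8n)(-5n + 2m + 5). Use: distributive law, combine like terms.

-55n + 11m + 15 - 21mn + 2m^2 + 40n^2

(3 + m - 8n)(-5n + 2m + 5)
= -15n + 6m + 15 - 5mn + 2m^2 + 5m + 40n^2 - 16mn - 40n    [distributive law]
= -55n + 11m + 15 - 21mn + 2m^2 + 40n^2    [combine like terms]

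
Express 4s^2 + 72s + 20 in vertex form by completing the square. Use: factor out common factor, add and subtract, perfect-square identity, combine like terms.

4s^2 + 72s + 20
= 4(s^2 + 18s) + 20    [factor out 4 from the s-terms]
= 4(s^2 + 18s + 81 - 81) + 20    [add and subtract 81 inside the bracket]
= 4(s + 9)^2 - 324 + 20    [perfect-square identity]
= 4(s + 9)^2 - 304    [combine constants]

4(s + 9)^2 - 304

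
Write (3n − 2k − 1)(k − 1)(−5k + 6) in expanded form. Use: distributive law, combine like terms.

(3n − 2k − 1)(k − 1)(−5k + 6)
= (3kn − 3n − 2k² + 2k − k + 1)(−5k + 6)    [distributive law]
= (3kn − 3n − 2k² + k + 1)(−5k + 6)    [combine like terms]
= −15k²n + 18kn + 15kn − 18n + 10k³ − 12k² − 5k² + 6k − 5k + 6    [distributive law]
= −15k²n + 33kn − 18n + 10k³ − 17k² + k + 6    [combine like terms]

−15k²n + 33kn − 18n + 10k³ − 17k² + k + 6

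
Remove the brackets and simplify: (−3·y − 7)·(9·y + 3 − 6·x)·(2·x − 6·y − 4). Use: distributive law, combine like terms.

(−3·y − 7)·(9·y + 3 − 6·x)·(2·x − 6·y − 4)
= (−27·y^2 − 9·y + 18·x·y − 63·y − 21 + 42·x)·(2·x − 6·y − 4)    [distributive law]
= (−27·y^2 − 72·y + 18·x·y − 21 + 42·x)·(2·x − 6·y − 4)    [combine like terms]
= −54·x·y^2 + 162·y^3 + 108·y^2 − 144·x·y + 432·y^2 + 288·y + 36·x^2·y − 108·x·y^2 − 72·x·y − 42·x + 126·y + 84 + 84·x^2 − 252·x·y − 168·x    [distributive law]
= −162·x·y^2 + 162·y^3 + 540·y^2 − 468·x·y + 414·y + 36·x^2·y − 210·x + 84 + 84·x^2    [combine like terms]

−162·x·y^2 + 162·y^3 + 540·y^2 − 468·x·y + 414·y + 36·x^2·y − 210·x + 84 + 84·x^2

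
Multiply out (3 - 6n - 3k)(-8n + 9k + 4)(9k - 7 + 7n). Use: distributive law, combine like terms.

(3 - 6n - 3k)(-8n + 9k + 4)(9k - 7 + 7n)
= (-24n + 27k + 12 + 48n^2 - 54kn - 24n + 24kn - 27k^2 - 12k)(9k - 7 + 7n)    [distributive law]
= (-48n + 15k + 12 + 48n^2 - 30kn - 27k^2)(9k - 7 + 7n)    [combine like terms]
= -432kn + 336n - 336n^2 + 135k^2 - 105k + 105kn + 108k - 84 + 84n + 432kn^2 - 336n^2 + 336n^3 - 270k^2n + 210kn - 210kn^2 - 243k^3 + 189k^2 - 189k^2n    [distributive law]
= -117kn + 420n - 672n^2 + 324k^2 + 3k - 84 + 222kn^2 + 336n^3 - 459k^2n - 243k^3    [combine like terms]

-117kn + 420n - 672n^2 + 324k^2 + 3k - 84 + 222kn^2 + 336n^3 - 459k^2n - 243k^3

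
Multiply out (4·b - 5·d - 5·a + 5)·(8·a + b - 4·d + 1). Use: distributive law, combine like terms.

27·a·b + 4·b² - 21·b·d + 9·b - 20·a·d + 20·d² - 25·d - 40·a² + 35·a + 5

(4·b - 5·d - 5·a + 5)·(8·a + b - 4·d + 1)
= 32·a·b + 4·b² - 16·b·d + 4·b - 40·a·d - 5·b·d + 20·d² - 5·d - 40·a² - 5·a·b + 20·a·d - 5·a + 40·a + 5·b - 20·d + 5    [distributive law]
= 27·a·b + 4·b² - 21·b·d + 9·b - 20·a·d + 20·d² - 25·d - 40·a² + 35·a + 5    [combine like terms]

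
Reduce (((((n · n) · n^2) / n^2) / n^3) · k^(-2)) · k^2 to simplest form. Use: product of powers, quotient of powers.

(((((n · n) · n^2) / n^2) / n^3) · k^(-2)) · k^2
= ((((n^2 · n^2) / n^2) / n^3) · k^(-2)) · k^2    [product of powers]
= (((n^4 / n^2) / n^3) · k^(-2)) · k^2    [product of powers]
= ((n^2 / n^3) · k^(-2)) · k^2    [quotient of powers]
= (n^(-1) · k^(-2)) · k^2    [quotient of powers]
= n^(-1)    [product of powers]

n^(-1)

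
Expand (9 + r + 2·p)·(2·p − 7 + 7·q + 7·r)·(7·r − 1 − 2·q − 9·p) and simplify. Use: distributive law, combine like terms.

−492·p·r + 563·p − 589·p·q − 40·p^2 − 497·r + 63 + 63·q + 322·q·r − 126·q^2 + 385·r^2 + 49·p·r^2 + 3·p·q·r − 116·p^2·r + 35·q·r^2 − 14·q^2·r + 49·r^3 − 134·p^2·q − 36·p^3 − 28·p·q^2

(9 + r + 2·p)·(2·p − 7 + 7·q + 7·r)·(7·r − 1 − 2·q − 9·p)
= (18·p − 63 + 63·q + 63·r + 2·p·r − 7·r + 7·q·r + 7·r^2 + 4·p^2 − 14·p + 14·p·q + 14·p·r)·(7·r − 1 − 2·q − 9·p)    [distributive law]
= (4·p − 63 + 63·q + 56·r + 16·p·r + 7·q·r + 7·r^2 + 4·p^2 + 14·p·q)·(7·r − 1 − 2·q − 9·p)    [combine like terms]
= 28·p·r − 4·p − 8·p·q − 36·p^2 − 441·r + 63 + 126·q + 567·p + 441·q·r − 63·q − 126·q^2 − 567·p·q + 392·r^2 − 56·r − 112·q·r − 504·p·r + 112·p·r^2 − 16·p·r − 32·p·q·r − 144·p^2·r + 49·q·r^2 − 7·q·r − 14·q^2·r − 63·p·q·r + 49·r^3 − 7·r^2 − 14·q·r^2 − 63·p·r^2 + 28·p^2·r − 4·p^2 − 8·p^2·q − 36·p^3 + 98·p·q·r − 14·p·q − 28·p·q^2 − 126·p^2·q    [distributive law]
= −492·p·r + 563·p − 589·p·q − 40·p^2 − 497·r + 63 + 63·q + 322·q·r − 126·q^2 + 385·r^2 + 49·p·r^2 + 3·p·q·r − 116·p^2·r + 35·q·r^2 − 14·q^2·r + 49·r^3 − 134·p^2·q − 36·p^3 − 28·p·q^2    [combine like terms]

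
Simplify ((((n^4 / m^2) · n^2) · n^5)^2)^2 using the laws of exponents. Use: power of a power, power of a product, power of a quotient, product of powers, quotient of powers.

((((n^4 / m^2) · n^2) · n^5)^2)^2
= (((n^4 / m^2) · n^2) · n^5)^4    [power of a power]
= (((n^4 / m^2) · n^2)^4) · ((n^5)^4)    [power of a product]
= (((n^4 / m^2)^4) · ((n^2)^4)) · ((n^5)^4)    [power of a product]
= ((((n^4)^4) / ((m^2)^4)) · ((n^2)^4)) · ((n^5)^4)    [power of a quotient]
= ((n^16 / ((m^2)^4)) · ((n^2)^4)) · ((n^5)^4)    [power of a power]
= ((n^16 / m^8) · ((n^2)^4)) · ((n^5)^4)    [power of a power]
= ((n^16 / m^8) · n^8) · ((n^5)^4)    [power of a power]
= ((n^16 / m^8) · n^8) · n^20    [power of a power]
= m^(-8)n^44    [quotient of powers; product of powers]

m^(-8)n^44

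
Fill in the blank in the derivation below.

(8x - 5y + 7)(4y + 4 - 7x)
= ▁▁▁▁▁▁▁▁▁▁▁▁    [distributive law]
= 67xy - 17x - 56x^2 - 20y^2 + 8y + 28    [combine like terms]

After distributive law, the bracketed line is:

32xy + 32x - 56x^2 - 20y^2 - 20y + 35xy + 28y + 28 - 49x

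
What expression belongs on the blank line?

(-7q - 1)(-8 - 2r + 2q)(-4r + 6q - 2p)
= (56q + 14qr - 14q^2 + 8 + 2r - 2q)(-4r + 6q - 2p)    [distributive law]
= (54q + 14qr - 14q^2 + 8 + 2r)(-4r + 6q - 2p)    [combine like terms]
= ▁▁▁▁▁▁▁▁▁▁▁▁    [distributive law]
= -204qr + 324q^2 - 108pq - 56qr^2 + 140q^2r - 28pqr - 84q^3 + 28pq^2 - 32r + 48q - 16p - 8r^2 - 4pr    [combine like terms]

By distributive law:

-216qr + 324q^2 - 108pq - 56qr^2 + 84q^2r - 28pqr + 56q^2r - 84q^3 + 28pq^2 - 32r + 48q - 16p - 8r^2 + 12qr - 4pr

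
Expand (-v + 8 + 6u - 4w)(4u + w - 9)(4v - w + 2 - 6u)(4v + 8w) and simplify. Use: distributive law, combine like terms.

(-v + 8 + 6u - 4w)(4u + w - 9)(4v - w + 2 - 6u)(4v + 8w)
= (-4uv - vw + 9v + 32u + 8w - 72 + 24u^2 + 6uw - 54u - 16uw - 4w^2 + 36w)(4v - w + 2 - 6u)(4v + 8w)    [distributive law]
= (-4uv - vw + 9v - 22u + 44w - 72 + 24u^2 - 10uw - 4w^2)(4v - w + 2 - 6u)(4v + 8w)    [combine like terms]
= (-16uv^2 + 4uvw - 8uv + 24u^2v - 4v^2w + vw^2 - 2vw + 6uvw + 36v^2 - 9vw + 18v - 54uv - 88uv + 22uw - 44u + 132u^2 + 176vw - 44w^2 + 88w - 264uw - 288v + 72w - 144 + 432u + 96u^2v - 24u^2w + 48u^2 - 144u^3 - 40uvw + 10uw^2 - 20uw + 60u^2w - 16vw^2 + 4w^3 - 8w^2 + 24uw^2)(4v + 8w)    [distributive law]
= (-16uv^2 - 30uvw - 150uv + 120u^2v - 4v^2w - 15vw^2 + 165vw + 36v^2 - 270v - 262uw + 388u + 180u^2 - 52w^2 + 160w - 144 + 36u^2w - 144u^3 + 34uw^2 + 4w^3)(4v + 8w)    [combine like terms]
= -64uv^3 - 128uv^2w - 120uv^2w - 240uvw^2 - 600uv^2 - 1200uvw + 480u^2v^2 + 960u^2vw - 16v^3w - 32v^2w^2 - 60v^2w^2 - 120vw^3 + 660v^2w + 1320vw^2 + 144v^3 + 288v^2w - 1080v^2 - 2160vw - 1048uvw - 2096uw^2 + 1552uv + 3104uw + 720u^2v + 1440u^2w - 208vw^2 - 416w^3 + 640vw + 1280w^2 - 576v - 1152w + 144u^2vw + 288u^2w^2 - 576u^3v - 1152u^3w + 136uvw^2 + 272uw^3 + 16vw^3 + 32w^4    [distributive law]
= -64uv^3 - 248uv^2w - 104uvw^2 - 600uv^2 - 2248uvw + 480u^2v^2 + 1104u^2vw - 16v^3w - 92v^2w^2 - 104vw^3 + 948v^2w + 1112vw^2 + 144v^3 - 1080v^2 - 1520vw - 2096uw^2 + 1552uv + 3104uw + 720u^2v + 1440u^2w - 416w^3 + 1280w^2 - 576v - 1152w + 288u^2w^2 - 576u^3v - 1152u^3w + 272uw^3 + 32w^4    [combine like terms]

-64uv^3 - 248uv^2w - 104uvw^2 - 600uv^2 - 2248uvw + 480u^2v^2 + 1104u^2vw - 16v^3w - 92v^2w^2 - 104vw^3 + 948v^2w + 1112vw^2 + 144v^3 - 1080v^2 - 1520vw - 2096uw^2 + 1552uv + 3104uw + 720u^2v + 1440u^2w - 416w^3 + 1280w^2 - 576v - 1152w + 288u^2w^2 - 576u^3v - 1152u^3w + 272uw^3 + 32w^4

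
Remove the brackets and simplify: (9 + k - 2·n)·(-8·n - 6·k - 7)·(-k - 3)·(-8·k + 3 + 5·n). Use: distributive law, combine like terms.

15·k^2·n - 24·k·n + 566·k·n^2 + 1467·n + 726·n^2 - 614·k^3 - 1731·k^2 - 774·k + 567 + 62·k^3·n + 108·k^2·n^2 - 48·k^4 - 80·k·n^3 - 240·n^3

(9 + k - 2·n)·(-8·n - 6·k - 7)·(-k - 3)·(-8·k + 3 + 5·n)
= (-72·n - 54·k - 63 - 8·k·n - 6·k^2 - 7·k + 16·n^2 + 12·k·n + 14·n)·(-k - 3)·(-8·k + 3 + 5·n)    [distributive law]
= (-58·n - 61·k - 63 + 4·k·n - 6·k^2 + 16·n^2)·(-k - 3)·(-8·k + 3 + 5·n)    [combine like terms]
= (58·k·n + 174·n + 61·k^2 + 183·k + 63·k + 189 - 4·k^2·n - 12·k·n + 6·k^3 + 18·k^2 - 16·k·n^2 - 48·n^2)·(-8·k + 3 + 5·n)    [distributive law]
= (46·k·n + 174·n + 79·k^2 + 246·k + 189 - 4·k^2·n + 6·k^3 - 16·k·n^2 - 48·n^2)·(-8·k + 3 + 5·n)    [combine like terms]
= -368·k^2·n + 138·k·n + 230·k·n^2 - 1392·k·n + 522·n + 870·n^2 - 632·k^3 + 237·k^2 + 395·k^2·n - 1968·k^2 + 738·k + 1230·k·n - 1512·k + 567 + 945·n + 32·k^3·n - 12·k^2·n - 20·k^2·n^2 - 48·k^4 + 18·k^3 + 30·k^3·n + 128·k^2·n^2 - 48·k·n^2 - 80·k·n^3 + 384·k·n^2 - 144·n^2 - 240·n^3    [distributive law]
= 15·k^2·n - 24·k·n + 566·k·n^2 + 1467·n + 726·n^2 - 614·k^3 - 1731·k^2 - 774·k + 567 + 62·k^3·n + 108·k^2·n^2 - 48·k^4 - 80·k·n^3 - 240·n^3    [combine like terms]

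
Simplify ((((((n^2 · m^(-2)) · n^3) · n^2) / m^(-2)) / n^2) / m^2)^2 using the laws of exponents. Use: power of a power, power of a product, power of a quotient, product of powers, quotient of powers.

((((((n^2 · m^(-2)) · n^3) · n^2) / m^(-2)) / n^2) / m^2)^2
= ((((((n^2 · m^(-2)) · n^3) · n^2) / m^(-2)) / n^2)^2) / ((m^2)^2)    [power of a quotient]
= ((((((n^2 · m^(-2)) · n^3) · n^2) / m^(-2))^2) / ((n^2)^2)) / ((m^2)^2)    [power of a quotient]
= ((((((n^2 · m^(-2)) · n^3) · n^2)^2) / ((m^(-2))^2)) / ((n^2)^2)) / ((m^2)^2)    [power of a quotient]
= ((((((n^2 · m^(-2)) · n^3)^2) · ((n^2)^2)) / ((m^(-2))^2)) / ((n^2)^2)) / ((m^2)^2)    [power of a product]
= ((((((n^2 · m^(-2))^2) · ((n^3)^2)) · ((n^2)^2)) / ((m^(-2))^2)) / ((n^2)^2)) / ((m^2)^2)    [power of a product]
= (((((((n^2)^2) · ((m^(-2))^2)) · ((n^3)^2)) · ((n^2)^2)) / ((m^(-2))^2)) / ((n^2)^2)) / ((m^2)^2)    [power of a product]
= (((((n^4 · ((m^(-2))^2)) · ((n^3)^2)) · ((n^2)^2)) / ((m^(-2))^2)) / ((n^2)^2)) / ((m^2)^2)    [power of a power]
= (((((n^4 · m^(-4)) · ((n^3)^2)) · ((n^2)^2)) / ((m^(-2))^2)) / ((n^2)^2)) / ((m^2)^2)    [power of a power]
= (((((n^4 · m^(-4)) · n^6) · ((n^2)^2)) / ((m^(-2))^2)) / ((n^2)^2)) / ((m^2)^2)    [power of a power]
= (((((n^4 · m^(-4)) · n^6) · n^4) / ((m^(-2))^2)) / ((n^2)^2)) / ((m^2)^2)    [power of a power]
= (((((n^4 · m^(-4)) · n^6) · n^4) / m^(-4)) / ((n^2)^2)) / ((m^2)^2)    [power of a power]
= (((((n^4 · m^(-4)) · n^6) · n^4) / m^(-4)) / n^4) / ((m^2)^2)    [power of a power]
= (((((n^4 · m^(-4)) · n^6) · n^4) / m^(-4)) / n^4) / m^4    [power of a power]
= m^(-4)n^10    [quotient of powers; product of powers]

m^(-4)n^10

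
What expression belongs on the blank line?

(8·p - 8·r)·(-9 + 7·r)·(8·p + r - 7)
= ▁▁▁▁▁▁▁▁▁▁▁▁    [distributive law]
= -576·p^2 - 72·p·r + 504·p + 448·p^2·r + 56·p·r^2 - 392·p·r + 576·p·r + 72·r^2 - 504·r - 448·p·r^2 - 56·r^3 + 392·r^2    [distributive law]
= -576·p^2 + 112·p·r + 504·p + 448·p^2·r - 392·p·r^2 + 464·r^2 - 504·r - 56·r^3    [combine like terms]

After distributive law, the bracketed line is:

(-72·p + 56·p·r + 72·r - 56·r^2)·(8·p + r - 7)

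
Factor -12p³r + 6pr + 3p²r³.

3pr(-4p² + 2 + pr²)

-12p³r + 6pr + 3p²r³
= 3(-4p³r + 2pr + p²r³)    [factor out 3]
= 3pr(-4p² + 2 + pr²)    [factor out pr]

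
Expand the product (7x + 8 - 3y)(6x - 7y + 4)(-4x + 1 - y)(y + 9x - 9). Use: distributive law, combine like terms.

(7x + 8 - 3y)(6x - 7y + 4)(-4x + 1 - y)(y + 9x - 9)
= (42x^2 - 49xy + 28x + 48x - 56y + 32 - 18xy + 21y^2 - 12y)(-4x + 1 - y)(y + 9x - 9)    [distributive law]
= (42x^2 - 67xy + 76x - 68y + 32 + 21y^2)(-4x + 1 - y)(y + 9x - 9)    [combine like terms]
= (-168x^3 + 42x^2 - 42x^2y + 268x^2y - 67xy + 67xy^2 - 304x^2 + 76x - 76xy + 272xy - 68y + 68y^2 - 128x + 32 - 32y - 84xy^2 + 21y^2 - 21y^3)(y + 9x - 9)    [distributive law]
= (-168x^3 - 262x^2 + 226x^2y + 129xy - 17xy^2 - 52x - 100y + 89y^2 + 32 - 21y^3)(y + 9x - 9)    [combine like terms]
= -168x^3y - 1512x^4 + 1512x^3 - 262x^2y - 2358x^3 + 2358x^2 + 226x^2y^2 + 2034x^3y - 2034x^2y + 129xy^2 + 1161x^2y - 1161xy - 17xy^3 - 153x^2y^2 + 153xy^2 - 52xy - 468x^2 + 468x - 100y^2 - 900xy + 900y + 89y^3 + 801xy^2 - 801y^2 + 32y + 288x - 288 - 21y^4 - 189xy^3 + 189y^3    [distributive law]
= 1866x^3y - 1512x^4 - 846x^3 - 1135x^2y + 1890x^2 + 73x^2y^2 + 1083xy^2 - 2113xy - 206xy^3 + 756x - 901y^2 + 932y + 278y^3 - 288 - 21y^4    [combine like terms]

1866x^3y - 1512x^4 - 846x^3 - 1135x^2y + 1890x^2 + 73x^2y^2 + 1083xy^2 - 2113xy - 206xy^3 + 756x - 901y^2 + 932y + 278y^3 - 288 - 21y^4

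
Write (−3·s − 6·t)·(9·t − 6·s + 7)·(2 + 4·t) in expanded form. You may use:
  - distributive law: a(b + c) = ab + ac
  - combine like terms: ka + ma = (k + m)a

(−3·s − 6·t)·(9·t − 6·s + 7)·(2 + 4·t)
= (−27·s·t + 18·s² − 21·s − 54·t² + 36·s·t − 42·t)·(2 + 4·t)    [distributive law]
= (9·s·t + 18·s² − 21·s − 54·t² − 42·t)·(2 + 4·t)    [combine like terms]
= 18·s·t + 36·s·t² + 36·s² + 72·s²·t − 42·s − 84·s·t − 108·t² − 216·t³ − 84·t − 168·t²    [distributive law]
= −66·s·t + 36·s·t² + 36·s² + 72·s²·t − 42·s − 276·t² − 216·t³ − 84·t    [combine like terms]

−66·s·t + 36·s·t² + 36·s² + 72·s²·t − 42·s − 276·t² − 216·t³ − 84·t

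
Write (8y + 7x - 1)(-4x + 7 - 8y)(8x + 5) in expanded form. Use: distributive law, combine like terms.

-704x²y + 72xy + 320y - 512xy² - 320y² - 224x³ + 284x² + 209x - 35

(8y + 7x - 1)(-4x + 7 - 8y)(8x + 5)
= (-32xy + 56y - 64y² - 28x² + 49x - 56xy + 4x - 7 + 8y)(8x + 5)    [distributive law]
= (-88xy + 64y - 64y² - 28x² + 53x - 7)(8x + 5)    [combine like terms]
= -704x²y - 440xy + 512xy + 320y - 512xy² - 320y² - 224x³ - 140x² + 424x² + 265x - 56x - 35    [distributive law]
= -704x²y + 72xy + 320y - 512xy² - 320y² - 224x³ + 284x² + 209x - 35    [combine like terms]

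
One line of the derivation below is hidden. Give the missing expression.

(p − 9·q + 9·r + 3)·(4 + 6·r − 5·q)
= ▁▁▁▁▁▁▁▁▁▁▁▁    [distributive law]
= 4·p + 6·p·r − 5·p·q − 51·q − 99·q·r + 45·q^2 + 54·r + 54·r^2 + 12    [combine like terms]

After distributive law, the bracketed line is:

4·p + 6·p·r − 5·p·q − 36·q − 54·q·r + 45·q^2 + 36·r + 54·r^2 − 45·q·r + 12 + 18·r − 15·q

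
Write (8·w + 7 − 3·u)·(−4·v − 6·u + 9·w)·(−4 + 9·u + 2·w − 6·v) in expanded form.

(8·w + 7 − 3·u)·(−4·v − 6·u + 9·w)·(−4 + 9·u + 2·w − 6·v)
= (−32·v·w − 48·u·w + 72·w^2 − 28·v − 42·u + 63·w + 12·u·v + 18·u^2 − 27·u·w)·(−4 + 9·u + 2·w − 6·v)    [distributive law]
= (−32·v·w − 75·u·w + 72·w^2 − 28·v − 42·u + 63·w + 12·u·v + 18·u^2)·(−4 + 9·u + 2·w − 6·v)    [combine like terms]
= 128·v·w − 288·u·v·w − 64·v·w^2 + 192·v^2·w + 300·u·w − 675·u^2·w − 150·u·w^2 + 450·u·v·w − 288·w^2 + 648·u·w^2 + 144·w^3 − 432·v·w^2 + 112·v − 252·u·v − 56·v·w + 168·v^2 + 168·u − 378·u^2 − 84·u·w + 252·u·v − 252·w + 567·u·w + 126·w^2 − 378·v·w − 48·u·v + 108·u^2·v + 24·u·v·w − 72·u·v^2 − 72·u^2 + 162·u^3 + 36·u^2·w − 108·u^2·v    [distributive law]
= −306·v·w + 186·u·v·w − 496·v·w^2 + 192·v^2·w + 783·u·w − 639·u^2·w + 498·u·w^2 − 162·w^2 + 144·w^3 + 112·v − 48·u·v + 168·v^2 + 168·u − 450·u^2 − 252·w − 72·u·v^2 + 162·u^3    [combine like terms]

−306·v·w + 186·u·v·w − 496·v·w^2 + 192·v^2·w + 783·u·w − 639·u^2·w + 498·u·w^2 − 162·w^2 + 144·w^3 + 112·v − 48·u·v + 168·v^2 + 168·u − 450·u^2 − 252·w − 72·u·v^2 + 162·u^3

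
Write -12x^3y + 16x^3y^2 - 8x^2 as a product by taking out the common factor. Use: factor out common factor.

-12x^3y + 16x^3y^2 - 8x^2
= 4(-3x^3y + 4x^3y^2 - 2x^2)    [factor out 4]
= 4x^2(-3xy + 4xy^2 - 2)    [factor out x^2]

4x^2(-3xy + 4xy^2 - 2)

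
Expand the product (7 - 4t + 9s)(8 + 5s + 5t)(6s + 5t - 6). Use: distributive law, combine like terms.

(7 - 4t + 9s)(8 + 5s + 5t)(6s + 5t - 6)
= (56 + 35s + 35t - 32t - 20st - 20t^2 + 72s + 45s^2 + 45st)(6s + 5t - 6)    [distributive law]
= (56 + 107s + 3t + 25st - 20t^2 + 45s^2)(6s + 5t - 6)    [combine like terms]
= 336s + 280t - 336 + 642s^2 + 535st - 642s + 18st + 15t^2 - 18t + 150s^2t + 125st^2 - 150st - 120st^2 - 100t^3 + 120t^2 + 270s^3 + 225s^2t - 270s^2    [distributive law]
= -306s + 262t - 336 + 372s^2 + 403st + 135t^2 + 375s^2t + 5st^2 - 100t^3 + 270s^3    [combine like terms]

-306s + 262t - 336 + 372s^2 + 403st + 135t^2 + 375s^2t + 5st^2 - 100t^3 + 270s^3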